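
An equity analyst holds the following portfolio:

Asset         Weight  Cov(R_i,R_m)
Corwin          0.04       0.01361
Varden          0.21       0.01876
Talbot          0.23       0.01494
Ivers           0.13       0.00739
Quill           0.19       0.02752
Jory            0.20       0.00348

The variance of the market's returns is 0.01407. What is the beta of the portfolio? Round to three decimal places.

1.052

β_Corwin = 0.01361 / 0.01407 = 0.9673
β_Varden = 0.01876 / 0.01407 = 1.3333
β_Talbot = 0.01494 / 0.01407 = 1.0618
β_Ivers = 0.00739 / 0.01407 = 0.5252
β_Quill = 0.02752 / 0.01407 = 1.9559
β_Jory = 0.00348 / 0.01407 = 0.2473
β_P = Σ w_i β_i = 0.04×0.9673 + 0.21×1.3333 + 0.23×1.0618 + 0.13×0.5252 + 0.19×1.9559 + 0.20×0.2473 = 1.0523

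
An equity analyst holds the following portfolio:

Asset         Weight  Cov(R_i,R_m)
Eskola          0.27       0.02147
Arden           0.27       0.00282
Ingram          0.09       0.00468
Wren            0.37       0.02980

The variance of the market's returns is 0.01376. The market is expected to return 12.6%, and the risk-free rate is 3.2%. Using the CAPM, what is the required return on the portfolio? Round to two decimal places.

15.50%

β_Eskola = 0.02147 / 0.01376 = 1.5603
β_Arden = 0.00282 / 0.01376 = 0.2049
β_Ingram = 0.00468 / 0.01376 = 0.3401
β_Wren = 0.02980 / 0.01376 = 2.1657
β_P = Σ w_i β_i = 0.27×1.5603 + 0.27×0.2049 + 0.09×0.3401 + 0.37×2.1657 = 1.3085
MRP = 12.6% − 3.2% = 9.40%
E(R_P) = R_f + β_P × MRP = 3.2% + 1.3085 × 9.4% = 15.50%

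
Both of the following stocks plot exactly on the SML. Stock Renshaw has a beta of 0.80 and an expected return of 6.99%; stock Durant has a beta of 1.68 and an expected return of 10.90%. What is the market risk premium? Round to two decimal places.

4.44%

Both satisfy E(R) = R_f + β·MRP, so the slope of the SML is
MRP = (10.90% − 6.99%) / (1.68 − 0.80) = 3.91% / 0.88 = 4.4432%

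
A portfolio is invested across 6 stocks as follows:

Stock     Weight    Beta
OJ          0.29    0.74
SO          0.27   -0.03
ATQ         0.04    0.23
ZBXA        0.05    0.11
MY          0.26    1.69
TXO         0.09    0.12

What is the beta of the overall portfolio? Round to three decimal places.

0.671

β_P = Σ w_i β_i = 0.29×0.74 + 0.27×-0.03 + 0.04×0.23 + 0.05×0.11 + 0.26×1.69 + 0.09×0.12 = 0.6714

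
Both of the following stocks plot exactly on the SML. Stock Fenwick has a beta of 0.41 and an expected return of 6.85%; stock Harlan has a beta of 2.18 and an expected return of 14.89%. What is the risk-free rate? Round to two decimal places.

Both satisfy E(R) = R_f + β·MRP, so the slope of the SML is
MRP = (14.89% − 6.85%) / (2.18 − 0.41) = 8.04% / 1.77 = 4.5424%
R_f = E(R_Fenwick) − β_Fenwick·MRP = 6.85% − 0.41 × 4.5424% = 4.9876%

4.99%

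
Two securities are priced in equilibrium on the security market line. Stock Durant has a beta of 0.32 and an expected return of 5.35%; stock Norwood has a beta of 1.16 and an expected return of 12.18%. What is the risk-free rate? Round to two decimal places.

Both satisfy E(R) = R_f + β·MRP, so the slope of the SML is
MRP = (12.18% − 5.35%) / (1.16 − 0.32) = 6.83% / 0.84 = 8.1310%
R_f = E(R_Durant) − β_Durant·MRP = 5.35% − 0.32 × 8.1310% = 2.7481%

2.75%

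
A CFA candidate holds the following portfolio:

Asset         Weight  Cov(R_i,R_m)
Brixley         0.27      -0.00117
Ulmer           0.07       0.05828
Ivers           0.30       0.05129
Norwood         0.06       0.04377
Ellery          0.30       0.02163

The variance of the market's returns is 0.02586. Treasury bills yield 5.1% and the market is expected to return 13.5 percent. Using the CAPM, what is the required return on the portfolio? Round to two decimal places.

14.28%

β_Brixley = -0.00117 / 0.02586 = -0.0452
β_Ulmer = 0.05828 / 0.02586 = 2.2537
β_Ivers = 0.05129 / 0.02586 = 1.9834
β_Norwood = 0.04377 / 0.02586 = 1.6926
β_Ellery = 0.02163 / 0.02586 = 0.8364
β_P = Σ w_i β_i = 0.27×-0.0452 + 0.07×2.2537 + 0.30×1.9834 + 0.06×1.6926 + 0.30×0.8364 = 1.0931
MRP = 13.5% − 5.1% = 8.40%
E(R_P) = R_f + β_P × MRP = 5.1% + 1.0931 × 8.4% = 14.28%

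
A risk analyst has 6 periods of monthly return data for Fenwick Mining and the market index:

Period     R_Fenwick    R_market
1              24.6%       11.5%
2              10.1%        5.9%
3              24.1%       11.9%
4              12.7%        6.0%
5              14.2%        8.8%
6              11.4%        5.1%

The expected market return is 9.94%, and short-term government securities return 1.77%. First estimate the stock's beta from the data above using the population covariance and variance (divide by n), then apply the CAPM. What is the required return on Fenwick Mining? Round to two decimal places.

18.66%

Mean R_i = (24.6 + 10.1 + 24.1 + 12.7 + 14.2 + 11.4) / 6 = 16.1833%
Mean R_m = (11.5 + 5.9 + 11.9 + 6.0 + 8.8 + 5.1) / 6 = 8.2000%
Σ(R_i − R̄_i)(R_m − R̄_m) = 92.3600  ⇒  Cov = 92.3600 / 6 = 15.3933
Σ(R_m − R̄_m)² = 44.6800  ⇒  Var(R_m) = 44.6800 / 6 = 7.4467
β = Cov / Var(R_m) = 15.3933 / 7.4467 = 2.0671
MRP = 9.94% − 1.77% = 8.17%
E(R) = R_f + β × MRP = 1.77% + 2.0671 × 8.17% = 18.66%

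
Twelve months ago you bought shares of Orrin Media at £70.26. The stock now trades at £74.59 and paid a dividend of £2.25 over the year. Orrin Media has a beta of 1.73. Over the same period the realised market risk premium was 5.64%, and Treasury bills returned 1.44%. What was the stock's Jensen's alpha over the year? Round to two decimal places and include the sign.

Realised HPR = (P1 + D1 − P0) / P0 = (74.59 + 2.25 − 70.26) / 70.26 = 6.58 / 70.26 = 9.3652%
CAPM required = R_f + β·MRP = 1.44% + 1.73 × 5.64% = 11.1972%
α = realised − required = 9.3652% − 11.1972% = -1.83%

-1.83%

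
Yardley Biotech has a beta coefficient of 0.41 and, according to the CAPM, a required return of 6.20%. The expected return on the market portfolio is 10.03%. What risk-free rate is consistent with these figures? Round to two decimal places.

3.54%

E(R) = R_f + β(E(R_m) − R_f) = R_f(1 − β) + β·E(R_m)
6.20% = R_f × (1 − 0.41) + 0.41 × 10.03%
6.20% = R_f × 0.59 + 4.1123%
R_f = (6.20% − 4.1123%) / 0.59 = 3.54%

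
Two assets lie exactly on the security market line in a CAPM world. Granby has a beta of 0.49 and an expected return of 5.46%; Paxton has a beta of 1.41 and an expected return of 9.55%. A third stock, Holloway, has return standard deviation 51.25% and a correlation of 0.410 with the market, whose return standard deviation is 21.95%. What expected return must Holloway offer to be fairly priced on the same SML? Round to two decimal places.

7.54%

MRP = (9.55% − 5.46%) / (1.41 − 0.49) = 4.4457%
R_f = 5.46% − 0.49 × 4.4457% = 3.2816%
β_Holloway = ρ·σ_i/σ_m = 0.410 × 51.25 / 21.95 = 0.9573
E(R_Holloway) = R_f + β × MRP = 3.2816% + 0.9573 × 4.4457% = 7.54%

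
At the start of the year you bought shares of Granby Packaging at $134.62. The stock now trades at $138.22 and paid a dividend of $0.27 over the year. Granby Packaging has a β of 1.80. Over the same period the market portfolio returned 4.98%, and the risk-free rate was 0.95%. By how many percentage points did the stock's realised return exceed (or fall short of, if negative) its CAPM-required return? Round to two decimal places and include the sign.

-5.33%

Realised HPR = (P1 + D1 − P0) / P0 = (138.22 + 0.27 − 134.62) / 134.62 = 3.87 / 134.62 = 2.8748%
MRP = 4.98% − 0.95% = 4.03%
CAPM required = R_f + β·MRP = 0.95% + 1.80 × 4.03% = 8.2040%
α = realised − required = 2.8748% − 8.2040% = -5.33%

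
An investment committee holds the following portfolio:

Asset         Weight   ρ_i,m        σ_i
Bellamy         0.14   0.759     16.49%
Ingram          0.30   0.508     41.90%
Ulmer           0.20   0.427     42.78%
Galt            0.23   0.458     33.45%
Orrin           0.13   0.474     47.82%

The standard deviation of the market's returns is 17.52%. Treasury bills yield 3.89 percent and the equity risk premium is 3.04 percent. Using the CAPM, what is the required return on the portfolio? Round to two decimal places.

7.06%

β_Bellamy = 0.759 × 16.49% / 17.52% = 0.7144
β_Ingram = 0.508 × 41.90% / 17.52% = 1.2149
β_Ulmer = 0.427 × 42.78% / 17.52% = 1.0426
β_Galt = 0.458 × 33.45% / 17.52% = 0.8744
β_Orrin = 0.474 × 47.82% / 17.52% = 1.2938
β_P = Σ w_i β_i = 0.14×0.7144 + 0.30×1.2149 + 0.20×1.0426 + 0.23×0.8744 + 0.13×1.2938 = 1.0423
E(R_P) = R_f + β_P × MRP = 3.89% + 1.0423 × 3.04% = 7.06%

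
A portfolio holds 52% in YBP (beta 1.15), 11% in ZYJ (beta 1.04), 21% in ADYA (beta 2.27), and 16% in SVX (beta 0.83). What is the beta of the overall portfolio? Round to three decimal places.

1.322

β_P = Σ w_i β_i = 0.52×1.15 + 0.11×1.04 + 0.21×2.27 + 0.16×0.83 = 1.3219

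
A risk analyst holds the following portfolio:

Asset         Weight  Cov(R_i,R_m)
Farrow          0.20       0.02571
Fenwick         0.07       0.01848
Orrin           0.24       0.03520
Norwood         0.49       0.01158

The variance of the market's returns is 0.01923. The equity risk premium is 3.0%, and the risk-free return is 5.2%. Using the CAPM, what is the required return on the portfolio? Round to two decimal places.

8.41%

β_Farrow = 0.02571 / 0.01923 = 1.3370
β_Fenwick = 0.01848 / 0.01923 = 0.9610
β_Orrin = 0.03520 / 0.01923 = 1.8305
β_Norwood = 0.01158 / 0.01923 = 0.6022
β_P = Σ w_i β_i = 0.20×1.3370 + 0.07×0.9610 + 0.24×1.8305 + 0.49×0.6022 = 1.0691
E(R_P) = R_f + β_P × MRP = 5.2% + 1.0691 × 3.0% = 8.41%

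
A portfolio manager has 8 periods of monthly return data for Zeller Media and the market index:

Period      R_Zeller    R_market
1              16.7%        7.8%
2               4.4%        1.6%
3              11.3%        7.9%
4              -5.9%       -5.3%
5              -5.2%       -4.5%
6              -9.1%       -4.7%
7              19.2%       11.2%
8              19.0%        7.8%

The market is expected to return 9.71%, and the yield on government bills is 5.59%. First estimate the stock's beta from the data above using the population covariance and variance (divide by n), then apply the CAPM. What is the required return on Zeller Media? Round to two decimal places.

Mean R_i = (16.7 + 4.4 + 11.3 − 5.9 − 5.2 − 9.1 + 19.2 + 19.0) / 8 = 6.3000%
Mean R_m = (7.8 + 1.6 + 7.9 − 5.3 − 4.5 − 4.7 + 11.2 + 7.8) / 8 = 2.7250%
Σ(R_i − R̄_i)(R_m − R̄_m) = 549.9100  ⇒  Cov = 549.9100 / 8 = 68.7388
Σ(R_m − R̄_m)² = 323.1150  ⇒  Var(R_m) = 323.1150 / 8 = 40.3894
β = Cov / Var(R_m) = 68.7388 / 40.3894 = 1.7019
MRP = 9.71% − 5.59% = 4.12%
E(R) = R_f + β × MRP = 5.59% + 1.7019 × 4.12% = 12.60%

12.60%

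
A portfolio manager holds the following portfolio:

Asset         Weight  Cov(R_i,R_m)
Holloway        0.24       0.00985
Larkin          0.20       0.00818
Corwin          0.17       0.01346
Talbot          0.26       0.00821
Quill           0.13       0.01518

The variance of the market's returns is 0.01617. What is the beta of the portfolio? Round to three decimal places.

β_Holloway = 0.00985 / 0.01617 = 0.6092
β_Larkin = 0.00818 / 0.01617 = 0.5059
β_Corwin = 0.01346 / 0.01617 = 0.8324
β_Talbot = 0.00821 / 0.01617 = 0.5077
β_Quill = 0.01518 / 0.01617 = 0.9388
β_P = Σ w_i β_i = 0.24×0.6092 + 0.20×0.5059 + 0.17×0.8324 + 0.26×0.5077 + 0.13×0.9388 = 0.6429

0.643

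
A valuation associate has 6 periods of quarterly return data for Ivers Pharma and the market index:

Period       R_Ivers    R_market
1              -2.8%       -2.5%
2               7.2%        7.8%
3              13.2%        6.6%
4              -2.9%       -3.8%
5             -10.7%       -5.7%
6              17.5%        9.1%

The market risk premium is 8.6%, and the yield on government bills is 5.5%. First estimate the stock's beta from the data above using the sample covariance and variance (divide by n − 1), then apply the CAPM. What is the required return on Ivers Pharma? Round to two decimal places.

18.90%

Mean R_i = (-2.8 + 7.2 + 13.2 − 2.9 − 10.7 + 17.5) / 6 = 3.5833%
Mean R_m = (-2.5 + 7.8 + 6.6 − 3.8 − 5.7 + 9.1) / 6 = 1.9167%
Σ(R_i − R̄_i)(R_m − R̄_m) = 340.3317  ⇒  Cov = 340.3317 / 5 = 68.0663
Σ(R_m − R̄_m)² = 218.3483  ⇒  Var(R_m) = 218.3483 / 5 = 43.6697
β = Cov / Var(R_m) = 68.0663 / 43.6697 = 1.5587
E(R) = R_f + β × MRP = 5.5% + 1.5587 × 8.6% = 18.90%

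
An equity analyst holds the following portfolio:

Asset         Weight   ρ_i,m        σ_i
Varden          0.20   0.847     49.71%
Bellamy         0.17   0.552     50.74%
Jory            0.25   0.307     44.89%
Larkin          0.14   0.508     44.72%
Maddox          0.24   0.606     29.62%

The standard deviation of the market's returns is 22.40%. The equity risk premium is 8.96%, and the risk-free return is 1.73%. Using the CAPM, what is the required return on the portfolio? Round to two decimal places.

β_Varden = 0.847 × 49.71% / 22.40% = 1.8797
β_Bellamy = 0.552 × 50.74% / 22.40% = 1.2504
β_Jory = 0.307 × 44.89% / 22.40% = 0.6152
β_Larkin = 0.508 × 44.72% / 22.40% = 1.0142
β_Maddox = 0.606 × 29.62% / 22.40% = 0.8013
β_P = Σ w_i β_i = 0.20×1.8797 + 0.17×1.2504 + 0.25×0.6152 + 0.14×1.0142 + 0.24×0.8013 = 1.0766
E(R_P) = R_f + β_P × MRP = 1.73% + 1.0766 × 8.96% = 11.38%

11.38%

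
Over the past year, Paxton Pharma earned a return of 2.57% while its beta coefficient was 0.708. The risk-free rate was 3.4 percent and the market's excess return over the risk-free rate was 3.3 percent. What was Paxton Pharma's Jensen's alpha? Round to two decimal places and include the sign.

CAPM benchmark = R_f + β(R_m − R_f) = 3.4% + 0.708 × 3.3% = 5.7364%
α = actual − benchmark = 2.57% − 5.7364% = -3.17%

-3.17%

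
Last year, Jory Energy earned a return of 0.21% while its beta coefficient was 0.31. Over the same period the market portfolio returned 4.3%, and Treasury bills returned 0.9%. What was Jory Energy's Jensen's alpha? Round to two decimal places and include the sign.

Market excess return = 4.3% − 0.9% = 3.40%
CAPM benchmark = R_f + β(R_m − R_f) = 0.9% + 0.31 × 3.4% = 1.9540%
α = actual − benchmark = 0.21% − 1.9540% = -1.74%

-1.74%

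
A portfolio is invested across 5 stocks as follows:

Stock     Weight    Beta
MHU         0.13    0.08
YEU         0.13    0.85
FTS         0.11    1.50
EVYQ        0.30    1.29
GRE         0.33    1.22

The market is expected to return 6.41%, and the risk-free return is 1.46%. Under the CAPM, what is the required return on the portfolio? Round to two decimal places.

6.78%

β_P = Σ w_i β_i = 0.13×0.08 + 0.13×0.85 + 0.11×1.50 + 0.30×1.29 + 0.33×1.22 = 1.0755
MRP = 6.41% − 1.46% = 4.95%
E(R_P) = R_f + β_P × MRP = 1.46% + 1.0755 × 4.95% = 6.78%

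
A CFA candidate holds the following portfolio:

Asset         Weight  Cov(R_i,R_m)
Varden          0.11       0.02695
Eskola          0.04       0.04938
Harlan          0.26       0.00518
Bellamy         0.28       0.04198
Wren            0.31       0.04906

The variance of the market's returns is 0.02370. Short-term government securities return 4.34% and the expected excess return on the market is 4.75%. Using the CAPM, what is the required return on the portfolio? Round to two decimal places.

11.00%

β_Varden = 0.02695 / 0.02370 = 1.1371
β_Eskola = 0.04938 / 0.02370 = 2.0835
β_Harlan = 0.00518 / 0.02370 = 0.2186
β_Bellamy = 0.04198 / 0.02370 = 1.7713
β_Wren = 0.04906 / 0.02370 = 2.0700
β_P = Σ w_i β_i = 0.11×1.1371 + 0.04×2.0835 + 0.26×0.2186 + 0.28×1.7713 + 0.31×2.0700 = 1.4029
E(R_P) = R_f + β_P × MRP = 4.34% + 1.4029 × 4.75% = 11.00%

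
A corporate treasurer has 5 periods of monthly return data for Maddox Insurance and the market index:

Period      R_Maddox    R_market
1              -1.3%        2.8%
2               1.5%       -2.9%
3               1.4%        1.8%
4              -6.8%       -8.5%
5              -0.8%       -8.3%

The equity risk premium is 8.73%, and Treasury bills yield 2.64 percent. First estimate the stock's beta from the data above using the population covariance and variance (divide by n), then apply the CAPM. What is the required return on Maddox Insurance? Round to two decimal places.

Mean R_i = (-1.3 + 1.5 + 1.4 − 6.8 − 0.8) / 5 = -1.2000%
Mean R_m = (2.8 − 2.9 + 1.8 − 8.5 − 8.3) / 5 = -3.0200%
Σ(R_i − R̄_i)(R_m − R̄_m) = 40.8500  ⇒  Cov = 40.8500 / 5 = 8.1700
Σ(R_m − R̄_m)² = 115.0280  ⇒  Var(R_m) = 115.0280 / 5 = 23.0056
β = Cov / Var(R_m) = 8.1700 / 23.0056 = 0.3551
E(R) = R_f + β × MRP = 2.64% + 0.3551 × 8.73% = 5.74%

5.74%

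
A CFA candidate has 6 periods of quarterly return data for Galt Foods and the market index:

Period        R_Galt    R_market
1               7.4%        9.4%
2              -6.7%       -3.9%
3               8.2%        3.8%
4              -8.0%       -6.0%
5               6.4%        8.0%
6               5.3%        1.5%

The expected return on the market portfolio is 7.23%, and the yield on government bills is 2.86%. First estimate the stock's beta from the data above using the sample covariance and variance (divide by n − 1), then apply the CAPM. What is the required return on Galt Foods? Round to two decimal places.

Mean R_i = (7.4 − 6.7 + 8.2 − 8.0 + 6.4 + 5.3) / 6 = 2.1000%
Mean R_m = (9.4 − 3.9 + 3.8 − 6.0 + 8.0 + 1.5) / 6 = 2.1333%
Σ(R_i − R̄_i)(R_m − R̄_m) = 207.1200  ⇒  Cov = 207.1200 / 5 = 41.4240
Σ(R_m − R̄_m)² = 192.9533  ⇒  Var(R_m) = 192.9533 / 5 = 38.5907
β = Cov / Var(R_m) = 41.4240 / 38.5907 = 1.0734
MRP = 7.23% − 2.86% = 4.37%
E(R) = R_f + β × MRP = 2.86% + 1.0734 × 4.37% = 7.55%

7.55%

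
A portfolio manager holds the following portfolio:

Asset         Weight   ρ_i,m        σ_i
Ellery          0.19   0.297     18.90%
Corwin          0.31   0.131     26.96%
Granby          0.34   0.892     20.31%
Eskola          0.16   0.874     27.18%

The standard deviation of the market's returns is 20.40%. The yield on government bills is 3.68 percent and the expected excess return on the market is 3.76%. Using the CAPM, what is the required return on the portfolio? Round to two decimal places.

5.91%

β_Ellery = 0.297 × 18.90% / 20.40% = 0.2752
β_Corwin = 0.131 × 26.96% / 20.40% = 0.1731
β_Granby = 0.892 × 20.31% / 20.40% = 0.8881
β_Eskola = 0.874 × 27.18% / 20.40% = 1.1645
β_P = Σ w_i β_i = 0.19×0.2752 + 0.31×0.1731 + 0.34×0.8881 + 0.16×1.1645 = 0.5942
E(R_P) = R_f + β_P × MRP = 3.68% + 0.5942 × 3.76% = 5.91%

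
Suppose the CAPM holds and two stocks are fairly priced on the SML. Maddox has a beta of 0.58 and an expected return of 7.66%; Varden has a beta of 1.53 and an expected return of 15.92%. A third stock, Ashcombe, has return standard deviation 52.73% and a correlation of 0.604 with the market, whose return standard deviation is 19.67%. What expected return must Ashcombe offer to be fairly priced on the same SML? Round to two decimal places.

16.70%

MRP = (15.92% − 7.66%) / (1.53 − 0.58) = 8.6947%
R_f = 7.66% − 0.58 × 8.6947% = 2.6171%
β_Ashcombe = ρ·σ_i/σ_m = 0.604 × 52.73 / 19.67 = 1.6192
E(R_Ashcombe) = R_f + β × MRP = 2.6171% + 1.6192 × 8.6947% = 16.70%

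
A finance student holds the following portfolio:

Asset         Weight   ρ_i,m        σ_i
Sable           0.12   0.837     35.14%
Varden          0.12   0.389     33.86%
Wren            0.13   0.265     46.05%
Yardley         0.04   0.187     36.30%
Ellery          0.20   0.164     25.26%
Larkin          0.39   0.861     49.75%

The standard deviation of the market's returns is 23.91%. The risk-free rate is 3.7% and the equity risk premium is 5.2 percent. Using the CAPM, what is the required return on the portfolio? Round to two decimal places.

β_Sable = 0.837 × 35.14% / 23.91% = 1.2301
β_Varden = 0.389 × 33.86% / 23.91% = 0.5509
β_Wren = 0.265 × 46.05% / 23.91% = 0.5104
β_Yardley = 0.187 × 36.30% / 23.91% = 0.2839
β_Ellery = 0.164 × 25.26% / 23.91% = 0.1733
β_Larkin = 0.861 × 49.75% / 23.91% = 1.7915
β_P = Σ w_i β_i = 0.12×1.2301 + 0.12×0.5509 + 0.13×0.5104 + 0.04×0.2839 + 0.20×0.1733 + 0.39×1.7915 = 1.0248
E(R_P) = R_f + β_P × MRP = 3.7% + 1.0248 × 5.2% = 9.03%

9.03%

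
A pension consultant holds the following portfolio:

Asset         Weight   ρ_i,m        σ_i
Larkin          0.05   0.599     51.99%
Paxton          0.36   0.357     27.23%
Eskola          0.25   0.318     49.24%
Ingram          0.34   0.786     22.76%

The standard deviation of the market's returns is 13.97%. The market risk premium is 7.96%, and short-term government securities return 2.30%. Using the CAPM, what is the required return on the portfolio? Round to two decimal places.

10.88%

β_Larkin = 0.599 × 51.99% / 13.97% = 2.2292
β_Paxton = 0.357 × 27.23% / 13.97% = 0.6959
β_Eskola = 0.318 × 49.24% / 13.97% = 1.1209
β_Ingram = 0.786 × 22.76% / 13.97% = 1.2806
β_P = Σ w_i β_i = 0.05×2.2292 + 0.36×0.6959 + 0.25×1.1209 + 0.34×1.2806 = 1.0776
E(R_P) = R_f + β_P × MRP = 2.30% + 1.0776 × 7.96% = 10.88%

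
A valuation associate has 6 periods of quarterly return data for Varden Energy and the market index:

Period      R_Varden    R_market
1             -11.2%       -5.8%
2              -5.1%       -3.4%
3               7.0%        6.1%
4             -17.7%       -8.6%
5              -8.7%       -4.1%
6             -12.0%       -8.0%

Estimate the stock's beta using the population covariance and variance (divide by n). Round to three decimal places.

Mean R_i = (-11.2 − 5.1 + 7.0 − 17.7 − 8.7 − 12.0) / 6 = -7.9500%
Mean R_m = (-5.8 − 3.4 + 6.1 − 8.6 − 4.1 − 8.0) / 6 = -3.9667%
Σ(R_i − R̄_i)(R_m − R̄_m) = 219.6800  ⇒  Cov = 219.6800 / 6 = 36.6133
Σ(R_m − R̄_m)² = 142.7733  ⇒  Var(R_m) = 142.7733 / 6 = 23.7956
β = Cov / Var(R_m) = 36.6133 / 23.7956 = 1.5387

1.539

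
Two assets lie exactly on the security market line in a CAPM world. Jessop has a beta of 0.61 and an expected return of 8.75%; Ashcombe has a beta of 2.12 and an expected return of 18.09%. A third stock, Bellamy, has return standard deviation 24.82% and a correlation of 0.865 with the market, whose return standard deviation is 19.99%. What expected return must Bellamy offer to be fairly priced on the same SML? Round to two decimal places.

MRP = (18.09% − 8.75%) / (2.12 − 0.61) = 6.1854%
R_f = 8.75% − 0.61 × 6.1854% = 4.9769%
β_Bellamy = ρ·σ_i/σ_m = 0.865 × 24.82 / 19.99 = 1.0740
E(R_Bellamy) = R_f + β × MRP = 4.9769% + 1.0740 × 6.1854% = 11.62%

11.62%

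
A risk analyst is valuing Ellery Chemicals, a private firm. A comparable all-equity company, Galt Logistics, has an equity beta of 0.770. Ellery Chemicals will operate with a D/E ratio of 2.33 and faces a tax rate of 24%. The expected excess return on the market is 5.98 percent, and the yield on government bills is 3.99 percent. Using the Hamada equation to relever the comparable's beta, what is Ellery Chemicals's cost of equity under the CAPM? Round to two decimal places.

16.75%

β_L = β_U × [1 + (1 − t)(D/E)] = 0.770 × [1 + (1 − 0.24) × 2.33]
    = 0.770 × [1 + 0.76 × 2.33] = 0.770 × 2.7708 = 2.1335
E(R) = R_f + β_L × MRP = 3.99% + 2.1335 × 5.98% = 16.75%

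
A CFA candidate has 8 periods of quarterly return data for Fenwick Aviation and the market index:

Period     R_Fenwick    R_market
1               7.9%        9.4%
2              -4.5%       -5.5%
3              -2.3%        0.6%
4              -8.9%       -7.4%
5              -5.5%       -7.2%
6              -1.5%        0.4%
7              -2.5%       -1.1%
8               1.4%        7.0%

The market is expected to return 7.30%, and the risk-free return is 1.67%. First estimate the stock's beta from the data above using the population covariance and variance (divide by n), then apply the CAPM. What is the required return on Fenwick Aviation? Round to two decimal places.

5.93%

Mean R_i = (7.9 − 4.5 − 2.3 − 8.9 − 5.5 − 1.5 − 2.5 + 1.4) / 8 = -1.9875%
Mean R_m = (9.4 − 5.5 + 0.6 − 7.4 − 7.2 + 0.4 − 1.1 + 7.0) / 8 = -0.4750%
Σ(R_i − R̄_i)(R_m − R̄_m) = 207.4875  ⇒  Cov = 207.4875 / 8 = 25.9359
Σ(R_m − R̄_m)² = 274.1350  ⇒  Var(R_m) = 274.1350 / 8 = 34.2669
β = Cov / Var(R_m) = 25.9359 / 34.2669 = 0.7569
MRP = 7.30% − 1.67% = 5.63%
E(R) = R_f + β × MRP = 1.67% + 0.7569 × 5.63% = 5.93%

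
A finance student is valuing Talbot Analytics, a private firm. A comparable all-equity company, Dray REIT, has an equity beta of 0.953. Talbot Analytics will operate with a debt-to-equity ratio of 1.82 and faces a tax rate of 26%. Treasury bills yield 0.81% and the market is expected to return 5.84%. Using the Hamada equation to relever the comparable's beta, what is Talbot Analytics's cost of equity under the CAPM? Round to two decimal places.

β_L = β_U × [1 + (1 − t)(D/E)] = 0.953 × [1 + (1 − 0.26) × 1.82]
    = 0.953 × [1 + 0.74 × 1.82] = 0.953 × 2.3468 = 2.2365
MRP = 5.84% − 0.81% = 5.03%
E(R) = R_f + β_L × MRP = 0.81% + 2.2365 × 5.03% = 12.06%

12.06%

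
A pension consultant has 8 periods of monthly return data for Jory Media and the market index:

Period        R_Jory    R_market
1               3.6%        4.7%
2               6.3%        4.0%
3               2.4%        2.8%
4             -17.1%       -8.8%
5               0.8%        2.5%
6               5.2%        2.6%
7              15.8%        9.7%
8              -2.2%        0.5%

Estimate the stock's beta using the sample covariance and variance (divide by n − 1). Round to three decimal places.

Mean R_i = (3.6 + 6.3 + 2.4 − 17.1 + 0.8 + 5.2 + 15.8 − 2.2) / 8 = 1.8500%
Mean R_m = (4.7 + 4.0 + 2.8 − 8.8 + 2.5 + 2.6 + 9.7 + 0.5) / 8 = 2.2500%
Σ(R_i − R̄_i)(R_m − R̄_m) = 333.7000  ⇒  Cov = 333.7000 / 7 = 47.6714
Σ(R_m − R̄_m)² = 190.2200  ⇒  Var(R_m) = 190.2200 / 7 = 27.1743
β = Cov / Var(R_m) = 47.6714 / 27.1743 = 1.7543

1.754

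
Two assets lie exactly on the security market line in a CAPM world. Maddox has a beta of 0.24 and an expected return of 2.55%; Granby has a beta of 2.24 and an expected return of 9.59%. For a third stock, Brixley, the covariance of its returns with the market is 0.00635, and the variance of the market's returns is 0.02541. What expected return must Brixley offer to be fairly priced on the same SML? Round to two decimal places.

MRP = (9.59% − 2.55%) / (2.24 − 0.24) = 3.5200%
R_f = 2.55% − 0.24 × 3.5200% = 1.7052%
β_Brixley = Cov / Var(R_m) = 0.00635 / 0.02541 = 0.2499
E(R_Brixley) = R_f + β × MRP = 1.7052% + 0.2499 × 3.5200% = 2.58%

2.58%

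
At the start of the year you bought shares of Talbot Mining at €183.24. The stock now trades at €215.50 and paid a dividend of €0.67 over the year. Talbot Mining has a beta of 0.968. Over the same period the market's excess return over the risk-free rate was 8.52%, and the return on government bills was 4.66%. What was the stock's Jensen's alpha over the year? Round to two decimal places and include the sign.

Realised HPR = (P1 + D1 − P0) / P0 = (215.50 + 0.67 − 183.24) / 183.24 = 32.93 / 183.24 = 17.9710%
CAPM required = R_f + β·MRP = 4.66% + 0.968 × 8.52% = 12.90736%
α = realised − required = 17.9710% − 12.90736% = +5.06%

+5.06%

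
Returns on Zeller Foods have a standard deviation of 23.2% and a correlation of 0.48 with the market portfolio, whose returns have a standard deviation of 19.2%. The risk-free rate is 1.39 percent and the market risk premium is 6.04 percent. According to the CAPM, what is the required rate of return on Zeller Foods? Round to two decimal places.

4.89%

β = ρ × σ_i / σ_m = 0.48 × 23.2% / 19.2% = 0.5800
E(R) = 1.39% + 0.5800 × 6.04% = 4.89%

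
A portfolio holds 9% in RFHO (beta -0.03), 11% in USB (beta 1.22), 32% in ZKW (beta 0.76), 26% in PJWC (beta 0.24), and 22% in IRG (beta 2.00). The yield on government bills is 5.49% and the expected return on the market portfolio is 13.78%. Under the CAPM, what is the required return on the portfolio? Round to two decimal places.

12.76%

β_P = Σ w_i β_i = 0.09×-0.03 + 0.11×1.22 + 0.32×0.76 + 0.26×0.24 + 0.22×2.00 = 0.8771
MRP = 13.78% − 5.49% = 8.29%
E(R_P) = R_f + β_P × MRP = 5.49% + 0.8771 × 8.29% = 12.76%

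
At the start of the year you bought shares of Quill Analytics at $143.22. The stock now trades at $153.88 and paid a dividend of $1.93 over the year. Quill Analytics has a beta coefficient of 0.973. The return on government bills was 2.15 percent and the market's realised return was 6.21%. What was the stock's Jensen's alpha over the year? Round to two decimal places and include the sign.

+2.69%

Realised HPR = (P1 + D1 − P0) / P0 = (153.88 + 1.93 − 143.22) / 143.22 = 12.59 / 143.22 = 8.7907%
MRP = 6.21% − 2.15% = 4.06%
CAPM required = R_f + β·MRP = 2.15% + 0.973 × 4.06% = 6.10038%
α = realised − required = 8.7907% − 6.10038% = +2.69%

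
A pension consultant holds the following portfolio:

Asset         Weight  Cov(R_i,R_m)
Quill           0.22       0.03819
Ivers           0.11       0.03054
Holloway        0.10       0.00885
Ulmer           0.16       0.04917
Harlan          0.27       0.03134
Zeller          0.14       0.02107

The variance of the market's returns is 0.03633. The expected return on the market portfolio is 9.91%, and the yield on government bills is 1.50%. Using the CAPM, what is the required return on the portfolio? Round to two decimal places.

β_Quill = 0.03819 / 0.03633 = 1.0512
β_Ivers = 0.03054 / 0.03633 = 0.8406
β_Holloway = 0.00885 / 0.03633 = 0.2436
β_Ulmer = 0.04917 / 0.03633 = 1.3534
β_Harlan = 0.03134 / 0.03633 = 0.8626
β_Zeller = 0.02107 / 0.03633 = 0.5800
β_P = Σ w_i β_i = 0.22×1.0512 + 0.11×0.8406 + 0.10×0.2436 + 0.16×1.3534 + 0.27×0.8626 + 0.14×0.5800 = 0.8787
MRP = 9.91% − 1.50% = 8.41%
E(R_P) = R_f + β_P × MRP = 1.50% + 0.8787 × 8.41% = 8.89%

8.89%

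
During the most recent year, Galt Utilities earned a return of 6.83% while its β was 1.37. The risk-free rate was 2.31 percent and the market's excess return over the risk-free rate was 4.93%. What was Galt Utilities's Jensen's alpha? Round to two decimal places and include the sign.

CAPM benchmark = R_f + β(R_m − R_f) = 2.31% + 1.37 × 4.93% = 9.0641%
α = actual − benchmark = 6.83% − 9.0641% = -2.23%

-2.23%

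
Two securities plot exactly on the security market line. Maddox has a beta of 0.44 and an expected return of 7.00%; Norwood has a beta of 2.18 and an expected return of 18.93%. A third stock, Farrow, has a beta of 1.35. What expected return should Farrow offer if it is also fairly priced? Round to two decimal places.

13.24%

MRP (SML slope) = (18.93% − 7.00%) / (2.18 − 0.44) = 11.93% / 1.74 = 6.8563%
R_f (intercept) = 7.00% − 0.44 × 6.8563% = 3.9832%
E(R_Farrow) = R_f + β × MRP = 3.9832% + 1.35 × 6.8563% = 13.24%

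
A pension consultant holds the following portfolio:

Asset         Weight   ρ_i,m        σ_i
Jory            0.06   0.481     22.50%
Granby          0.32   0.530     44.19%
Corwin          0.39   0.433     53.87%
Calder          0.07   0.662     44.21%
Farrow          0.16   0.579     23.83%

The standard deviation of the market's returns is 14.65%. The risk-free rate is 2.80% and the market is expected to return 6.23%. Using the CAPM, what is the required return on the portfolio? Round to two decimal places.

β_Jory = 0.481 × 22.50% / 14.65% = 0.7387
β_Granby = 0.530 × 44.19% / 14.65% = 1.5987
β_Corwin = 0.433 × 53.87% / 14.65% = 1.5922
β_Calder = 0.662 × 44.21% / 14.65% = 1.9977
β_Farrow = 0.579 × 23.83% / 14.65% = 0.9418
β_P = Σ w_i β_i = 0.06×0.7387 + 0.32×1.5987 + 0.39×1.5922 + 0.07×1.9977 + 0.16×0.9418 = 1.4674
MRP = 6.23% − 2.80% = 3.43%
E(R_P) = R_f + β_P × MRP = 2.80% + 1.4674 × 3.43% = 7.83%

7.83%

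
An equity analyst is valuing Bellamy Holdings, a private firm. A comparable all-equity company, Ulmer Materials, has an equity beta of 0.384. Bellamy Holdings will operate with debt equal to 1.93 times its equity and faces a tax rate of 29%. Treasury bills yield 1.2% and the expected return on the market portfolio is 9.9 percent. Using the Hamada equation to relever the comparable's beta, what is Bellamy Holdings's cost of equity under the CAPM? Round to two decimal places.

β_L = β_U × [1 + (1 − t)(D/E)] = 0.384 × [1 + (1 − 0.29) × 1.93]
    = 0.384 × [1 + 0.71 × 1.93] = 0.384 × 2.3703 = 0.9102
MRP = 9.9% − 1.2% = 8.70%
E(R) = R_f + β_L × MRP = 1.2% + 0.9102 × 8.7% = 9.12%

9.12%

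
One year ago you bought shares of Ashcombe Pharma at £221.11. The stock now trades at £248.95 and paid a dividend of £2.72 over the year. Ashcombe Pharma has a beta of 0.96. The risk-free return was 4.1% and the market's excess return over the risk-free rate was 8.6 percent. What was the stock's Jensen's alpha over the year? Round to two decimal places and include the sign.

Realised HPR = (P1 + D1 − P0) / P0 = (248.95 + 2.72 − 221.11) / 221.11 = 30.56 / 221.11 = 13.8212%
CAPM required = R_f + β·MRP = 4.1% + 0.96 × 8.6% = 12.3560%
α = realised − required = 13.8212% − 12.3560% = +1.47%

+1.47%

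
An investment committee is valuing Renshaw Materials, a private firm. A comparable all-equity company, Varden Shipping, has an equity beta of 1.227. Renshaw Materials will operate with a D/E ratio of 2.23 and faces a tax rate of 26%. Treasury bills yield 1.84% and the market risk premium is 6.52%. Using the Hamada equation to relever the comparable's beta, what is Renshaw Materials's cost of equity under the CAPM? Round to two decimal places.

β_L = β_U × [1 + (1 − t)(D/E)] = 1.227 × [1 + (1 − 0.26) × 2.23]
    = 1.227 × [1 + 0.74 × 2.23] = 1.227 × 2.6502 = 3.2518
E(R) = R_f + β_L × MRP = 1.84% + 3.2518 × 6.52% = 23.04%

23.04%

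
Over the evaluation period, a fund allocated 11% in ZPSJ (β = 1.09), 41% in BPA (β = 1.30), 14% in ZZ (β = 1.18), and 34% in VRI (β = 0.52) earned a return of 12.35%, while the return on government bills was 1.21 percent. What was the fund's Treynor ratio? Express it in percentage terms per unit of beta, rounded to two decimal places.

11.20%

β_P = 0.11×1.09 + 0.41×1.30 + 0.14×1.18 + 0.34×0.52 = 0.9949
Treynor = (R_P − R_f) / β_P = (12.35% − 1.21%) / 0.9949 = 11.14% / 0.9949 = 11.20%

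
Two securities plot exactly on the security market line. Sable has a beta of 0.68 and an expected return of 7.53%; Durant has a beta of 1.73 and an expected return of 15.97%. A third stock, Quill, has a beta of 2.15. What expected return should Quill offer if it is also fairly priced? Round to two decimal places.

19.35%

MRP (SML slope) = (15.97% − 7.53%) / (1.73 − 0.68) = 8.44% / 1.05 = 8.0381%
R_f (intercept) = 7.53% − 0.68 × 8.0381% = 2.0641%
E(R_Quill) = R_f + β × MRP = 2.0641% + 2.15 × 8.0381% = 19.35%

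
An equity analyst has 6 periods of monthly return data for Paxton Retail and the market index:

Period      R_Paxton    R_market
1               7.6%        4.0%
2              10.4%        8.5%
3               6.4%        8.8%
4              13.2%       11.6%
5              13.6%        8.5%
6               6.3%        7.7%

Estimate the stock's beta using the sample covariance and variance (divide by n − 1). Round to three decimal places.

Mean R_i = (7.6 + 10.4 + 6.4 + 13.2 + 13.6 + 6.3) / 6 = 9.5833%
Mean R_m = (4.0 + 8.5 + 8.8 + 11.6 + 8.5 + 7.7) / 6 = 8.1833%
Σ(R_i − R̄_i)(R_m − R̄_m) = 21.8083  ⇒  Cov = 21.8083 / 5 = 4.3617
Σ(R_m − R̄_m)² = 29.9883  ⇒  Var(R_m) = 29.9883 / 5 = 5.9977
β = Cov / Var(R_m) = 4.3617 / 5.9977 = 0.7272

0.727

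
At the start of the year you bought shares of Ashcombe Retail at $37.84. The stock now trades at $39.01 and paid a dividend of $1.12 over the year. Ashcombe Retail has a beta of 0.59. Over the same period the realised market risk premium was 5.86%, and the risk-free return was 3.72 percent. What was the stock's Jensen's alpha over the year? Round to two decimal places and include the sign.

Realised HPR = (P1 + D1 − P0) / P0 = (39.01 + 1.12 − 37.84) / 37.84 = 2.29 / 37.84 = 6.0518%
CAPM required = R_f + β·MRP = 3.72% + 0.59 × 5.86% = 7.1774%
α = realised − required = 6.0518% − 7.1774% = -1.13%

-1.13%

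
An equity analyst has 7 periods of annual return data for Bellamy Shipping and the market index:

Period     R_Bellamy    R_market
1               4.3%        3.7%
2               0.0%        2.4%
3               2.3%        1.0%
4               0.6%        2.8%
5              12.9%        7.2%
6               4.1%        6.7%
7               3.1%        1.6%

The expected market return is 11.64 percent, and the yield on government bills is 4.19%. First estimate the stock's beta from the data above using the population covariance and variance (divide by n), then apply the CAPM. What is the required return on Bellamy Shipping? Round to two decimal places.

Mean R_i = (4.3 + 0.0 + 2.3 + 0.6 + 12.9 + 4.1 + 3.1) / 7 = 3.9000%
Mean R_m = (3.7 + 2.4 + 1.0 + 2.8 + 7.2 + 6.7 + 1.6) / 7 = 3.6286%
Σ(R_i − R̄_i)(R_m − R̄_m) = 46.1400  ⇒  Cov = 46.1400 / 7 = 6.5914
Σ(R_m − R̄_m)² = 35.4143  ⇒  Var(R_m) = 35.4143 / 7 = 5.0592
β = Cov / Var(R_m) = 6.5914 / 5.0592 = 1.3029
MRP = 11.64% − 4.19% = 7.45%
E(R) = R_f + β × MRP = 4.19% + 1.3029 × 7.45% = 13.90%

13.90%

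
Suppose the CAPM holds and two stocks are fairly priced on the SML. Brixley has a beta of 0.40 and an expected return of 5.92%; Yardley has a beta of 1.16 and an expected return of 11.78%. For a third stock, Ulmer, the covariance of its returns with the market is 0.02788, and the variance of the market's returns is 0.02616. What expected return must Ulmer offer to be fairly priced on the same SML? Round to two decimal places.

MRP = (11.78% − 5.92%) / (1.16 − 0.40) = 7.7105%
R_f = 5.92% − 0.40 × 7.7105% = 2.8358%
β_Ulmer = Cov / Var(R_m) = 0.02788 / 0.02616 = 1.0657
E(R_Ulmer) = R_f + β × MRP = 2.8358% + 1.0657 × 7.7105% = 11.05%

11.05%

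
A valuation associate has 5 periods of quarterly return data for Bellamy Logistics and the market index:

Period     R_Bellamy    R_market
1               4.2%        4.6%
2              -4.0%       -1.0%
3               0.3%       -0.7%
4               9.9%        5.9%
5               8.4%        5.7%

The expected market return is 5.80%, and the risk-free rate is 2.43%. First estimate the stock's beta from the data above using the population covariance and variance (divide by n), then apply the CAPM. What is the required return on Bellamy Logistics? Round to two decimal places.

7.70%

Mean R_i = (4.2 − 4.0 + 0.3 + 9.9 + 8.4) / 5 = 3.7600%
Mean R_m = (4.6 − 1.0 − 0.7 + 5.9 + 5.7) / 5 = 2.9000%
Σ(R_i − R̄_i)(R_m − R̄_m) = 74.8800  ⇒  Cov = 74.8800 / 5 = 14.9760
Σ(R_m − R̄_m)² = 47.9000  ⇒  Var(R_m) = 47.9000 / 5 = 9.5800
β = Cov / Var(R_m) = 14.9760 / 9.5800 = 1.5633
MRP = 5.80% − 2.43% = 3.37%
E(R) = R_f + β × MRP = 2.43% + 1.5633 × 3.37% = 7.70%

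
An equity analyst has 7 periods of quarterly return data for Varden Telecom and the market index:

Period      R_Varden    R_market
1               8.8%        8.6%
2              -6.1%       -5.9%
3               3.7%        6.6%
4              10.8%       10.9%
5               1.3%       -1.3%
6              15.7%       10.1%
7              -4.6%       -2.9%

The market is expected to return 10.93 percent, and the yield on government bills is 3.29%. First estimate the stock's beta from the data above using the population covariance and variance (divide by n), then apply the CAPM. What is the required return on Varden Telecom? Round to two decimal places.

Mean R_i = (8.8 − 6.1 + 3.7 + 10.8 + 1.3 + 15.7 − 4.6) / 7 = 4.2286%
Mean R_m = (8.6 − 5.9 + 6.6 + 10.9 − 1.3 + 10.1 − 2.9) / 7 = 3.7286%
Σ(R_i − R̄_i)(R_m − R̄_m) = 313.6643  ⇒  Cov = 313.6643 / 7 = 44.8092
Σ(R_m − R̄_m)² = 285.9343  ⇒  Var(R_m) = 285.9343 / 7 = 40.8478
β = Cov / Var(R_m) = 44.8092 / 40.8478 = 1.0970
MRP = 10.93% − 3.29% = 7.64%
E(R) = R_f + β × MRP = 3.29% + 1.0970 × 7.64% = 11.67%

11.67%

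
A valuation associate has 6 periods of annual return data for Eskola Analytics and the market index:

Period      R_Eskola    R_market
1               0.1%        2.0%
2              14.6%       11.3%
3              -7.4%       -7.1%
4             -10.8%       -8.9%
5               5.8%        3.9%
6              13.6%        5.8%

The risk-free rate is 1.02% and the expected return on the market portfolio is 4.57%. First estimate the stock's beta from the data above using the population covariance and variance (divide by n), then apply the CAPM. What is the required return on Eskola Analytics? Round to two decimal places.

5.68%

Mean R_i = (0.1 + 14.6 − 7.4 − 10.8 + 5.8 + 13.6) / 6 = 2.6500%
Mean R_m = (2.0 + 11.3 − 7.1 − 8.9 + 3.9 + 5.8) / 6 = 1.1667%
Σ(R_i − R̄_i)(R_m − R̄_m) = 396.7900  ⇒  Cov = 396.7900 / 6 = 66.1317
Σ(R_m − R̄_m)² = 301.9933  ⇒  Var(R_m) = 301.9933 / 6 = 50.3322
β = Cov / Var(R_m) = 66.1317 / 50.3322 = 1.3139
MRP = 4.57% − 1.02% = 3.55%
E(R) = R_f + β × MRP = 1.02% + 1.3139 × 3.55% = 5.68%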